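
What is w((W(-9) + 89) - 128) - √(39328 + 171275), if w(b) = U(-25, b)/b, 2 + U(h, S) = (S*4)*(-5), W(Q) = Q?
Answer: -479/24 - √210603 ≈ -478.87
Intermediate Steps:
U(h, S) = -2 - 20*S (U(h, S) = -2 + (S*4)*(-5) = -2 + (4*S)*(-5) = -2 - 20*S)
w(b) = (-2 - 20*b)/b
w((W(-9) + 89) - 128) - √(39328 + 171275) = (-20 - 2/((-9 + 89) - 128)) - √(39328 + 171275) = (-20 - 2/(80 - 128)) - √210603 = (-20 - 2/(-48)) - √210603 = (-20 - 2*(-1/48)) - √210603 = (-20 + 1/24) - √210603 = -479/24 - √210603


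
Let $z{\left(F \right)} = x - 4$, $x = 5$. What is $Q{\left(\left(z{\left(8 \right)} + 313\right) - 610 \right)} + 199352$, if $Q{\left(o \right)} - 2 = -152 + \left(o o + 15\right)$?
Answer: $286833$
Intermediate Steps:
$z{\left(F \right)} = 1$ ($z{\left(F \right)} = 5 - 4 = 1$)
$Q{\left(o \right)} = -135 + o^{2}$ ($Q{\left(o \right)} = 2 + \left(-152 + \left(o o + 15\right)\right) = 2 + \left(-152 + \left(o^{2} + 15\right)\right) = 2 + \left(-152 + \left(15 + o^{2}\right)\right) = 2 + \left(-137 + o^{2}\right) = -135 + o^{2}$)
$Q{\left(\left(z{\left(8 \right)} + 313\right) - 610 \right)} + 199352 = \left(-135 + \left(\left(1 + 313\right) - 610\right)^{2}\right) + 199352 = \left(-135 + \left(314 - 610\right)^{2}\right) + 199352 = \left(-135 + \left(-296\right)^{2}\right) + 199352 = \left(-135 + 87616\right) + 199352 = 87481 + 199352 = 286833$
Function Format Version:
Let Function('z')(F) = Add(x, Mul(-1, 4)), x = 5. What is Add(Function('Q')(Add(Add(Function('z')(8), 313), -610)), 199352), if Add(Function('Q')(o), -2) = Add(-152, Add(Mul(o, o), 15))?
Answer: 286833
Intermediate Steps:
Function('z')(F) = 1 (Function('z')(F) = Add(5, Mul(-1, 4)) = Add(5, -4) = 1)
Function('Q')(o) = Add(-135, Pow(o, 2)) (Function('Q')(o) = Add(2, Add(-152, Add(Mul(o, o), 15))) = Add(2, Add(-152, Add(Pow(o, 2), 15))) = Add(2, Add(-152, Add(15, Pow(o, 2)))) = Add(2, Add(-137, Pow(o, 2))) = Add(-135, Pow(o, 2)))
Add(Function('Q')(Add(Add(Function('z')(8), 313), -610)), 199352) = Add(Add(-135, Pow(Add(Add(1, 313), -610), 2)), 199352) = Add(Add(-135, Pow(Add(314, -610), 2)), 199352) = Add(Add(-135, Pow(-296, 2)), 199352) = Add(Add(-135, 87616), 199352) = Add(87481, 199352) = 286833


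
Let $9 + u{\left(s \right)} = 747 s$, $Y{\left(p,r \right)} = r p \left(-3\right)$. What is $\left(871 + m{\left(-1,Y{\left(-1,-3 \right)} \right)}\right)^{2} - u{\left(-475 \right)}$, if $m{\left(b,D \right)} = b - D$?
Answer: $1127475$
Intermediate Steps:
$Y{\left(p,r \right)} = - 3 p r$ ($Y{\left(p,r \right)} = p r \left(-3\right) = - 3 p r$)
$u{\left(s \right)} = -9 + 747 s$
$\left(871 + m{\left(-1,Y{\left(-1,-3 \right)} \right)}\right)^{2} - u{\left(-475 \right)} = \left(871 - \left(1 - \left(-3\right) \left(-3\right)\right)\right)^{2} - \left(-9 + 747 \left(-475\right)\right) = \left(871 - -8\right)^{2} - \left(-9 - 354825\right) = \left(871 + \left(-1 + 9\right)\right)^{2} - -354834 = \left(871 + 8\right)^{2} + 354834 = 879^{2} + 354834 = 772641 + 354834 = 1127475$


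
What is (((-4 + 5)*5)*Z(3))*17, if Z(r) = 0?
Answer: 0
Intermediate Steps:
(((-4 + 5)*5)*Z(3))*17 = (((-4 + 5)*5)*0)*17 = ((1*5)*0)*17 = (5*0)*17 = 0*17 = 0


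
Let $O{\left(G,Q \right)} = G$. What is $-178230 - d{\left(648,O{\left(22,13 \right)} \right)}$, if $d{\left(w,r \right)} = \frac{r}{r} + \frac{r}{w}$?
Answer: $- \frac{57746855}{324} \approx -1.7823 \cdot 10^{5}$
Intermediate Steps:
$d{\left(w,r \right)} = 1 + \frac{r}{w}$
$-178230 - d{\left(648,O{\left(22,13 \right)} \right)} = -178230 - \frac{22 + 648}{648} = -178230 - \frac{1}{648} \cdot 670 = -178230 - \frac{335}{324} = - \frac{57746855}{324}$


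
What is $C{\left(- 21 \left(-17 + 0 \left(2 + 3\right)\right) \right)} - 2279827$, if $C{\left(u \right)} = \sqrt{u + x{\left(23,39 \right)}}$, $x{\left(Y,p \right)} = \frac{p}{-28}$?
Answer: $-2279827 + \frac{\sqrt{69699}}{14} \approx -2.2798 \cdot 10^{6}$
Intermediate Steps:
$x{\left(Y,p \right)} = - \frac{p}{28}$ ($x{\left(Y,p \right)} = p \left(- \frac{1}{28}\right) = - \frac{p}{28}$)
$C{\left(u \right)} = \sqrt{- \frac{39}{28} + u}$ ($C{\left(u \right)} = \sqrt{u - \frac{39}{28}} = \sqrt{- \frac{39}{28} + u}$)
$C{\left(- 21 \left(-17 + 0 \left(2 + 3\right)\right) \right)} - 2279827 = \frac{\sqrt{-273 + 196 \left(- 21 \left(-17 + 0 \left(2 + 3\right)\right)\right)}}{14} - 2279827 = \frac{\sqrt{-273 + 196 \left(- 21 \left(-17 + 0 \cdot 5\right)\right)}}{14} - 2279827 = \frac{\sqrt{-273 + 196 \left(- 21 \left(-17 + 0\right)\right)}}{14} - 2279827 = \frac{\sqrt{-273 + 196 \left(\left(-21\right) \left(-17\right)\right)}}{14} - 2279827 = \frac{\sqrt{-273 + 196 \cdot 357}}{14} - 2279827 = \frac{\sqrt{-273 + 69972}}{14} - 2279827 = \frac{\sqrt{69699}}{14} - 2279827 = -2279827 + \frac{\sqrt{69699}}{14}$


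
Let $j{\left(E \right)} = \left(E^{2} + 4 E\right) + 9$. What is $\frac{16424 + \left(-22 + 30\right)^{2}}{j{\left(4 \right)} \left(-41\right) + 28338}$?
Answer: $\frac{16488}{26657} \approx 0.61852$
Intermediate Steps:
$j{\left(E \right)} = 9 + E^{2} + 4 E$
$\frac{16424 + \left(-22 + 30\right)^{2}}{j{\left(4 \right)} \left(-41\right) + 28338} = \frac{16424 + \left(-22 + 30\right)^{2}}{\left(9 + 4^{2} + 4 \cdot 4\right) \left(-41\right) + 28338} = \frac{16424 + 8^{2}}{\left(9 + 16 + 16\right) \left(-41\right) + 28338} = \frac{16424 + 64}{41 \left(-41\right) + 28338} = \frac{16488}{-1681 + 28338} = \frac{16488}{26657}$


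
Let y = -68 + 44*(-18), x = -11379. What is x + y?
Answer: -12239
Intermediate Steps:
y = -860 (y = -68 - 792 = -860)
x + y = -11379 - 860 = -12239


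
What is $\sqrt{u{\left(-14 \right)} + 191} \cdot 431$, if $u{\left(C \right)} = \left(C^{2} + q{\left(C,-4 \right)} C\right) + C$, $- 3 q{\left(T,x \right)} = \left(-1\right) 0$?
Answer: $431 \sqrt{373} \approx 8324.0$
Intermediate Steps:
$q{\left(T,x \right)} = 0$ ($q{\left(T,x \right)} = - \frac{\left(-1\right) 0}{3} = \left(- \frac{1}{3}\right) 0 = 0$)
$u{\left(C \right)} = C + C^{2}$ ($u{\left(C \right)} = \left(C^{2} + 0 C\right) + C = \left(C^{2} + 0\right) + C = C^{2} + C = C + C^{2}$)
$\sqrt{u{\left(-14 \right)} + 191} \cdot 431 = \sqrt{- 14 \left(1 - 14\right) + 191} \cdot 431 = \sqrt{\left(-14\right) \left(-13\right) + 191} \cdot 431 = \sqrt{182 + 191} \cdot 431 = \sqrt{373} \cdot 431 = 431 \sqrt{373}$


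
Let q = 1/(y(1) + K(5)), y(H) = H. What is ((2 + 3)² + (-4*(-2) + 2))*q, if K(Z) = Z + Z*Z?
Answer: 35/31 ≈ 1.1290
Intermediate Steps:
K(Z) = Z + Z²
q = 1/31 (q = 1/(1 + 5*(1 + 5)) = 1/(1 + 5*6) = 1/(1 + 30) = 1/31 ≈ 0.032258)
((2 + 3)² + (-4*(-2) + 2))*q = ((2 + 3)² + (-4*(-2) + 2))*(1/31) = (5² + (8 + 2))*(1/31) = (25 + 10)*(1/31) = 35*(1/31) = 35/31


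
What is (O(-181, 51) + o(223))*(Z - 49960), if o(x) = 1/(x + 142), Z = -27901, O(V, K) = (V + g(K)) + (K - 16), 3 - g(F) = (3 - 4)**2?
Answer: 4092296299/365 ≈ 1.1212e+7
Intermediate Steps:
g(F) = 2 (g(F) = 3 - (3 - 4)**2 = 3 - 1*(-1)**2 = 3 - 1*1 = 3 - 1 = 2)
O(V, K) = -14 + K + V (O(V, K) = (V + 2) + (K - 16) = (2 + V) + (-16 + K) = -14 + K + V)
o(x) = 1/(142 + x)
(O(-181, 51) + o(223))*(Z - 49960) = ((-14 + 51 - 181) + 1/(142 + 223))*(-27901 - 49960) = (-144 + 1/365)*(-77861) = -52559/365*(-77861) = 4092296299/365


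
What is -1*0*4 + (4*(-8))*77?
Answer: -2464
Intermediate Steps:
-1*0*4 + (4*(-8))*77 = 0*4 - 32*77 = 0 - 2464 = -2464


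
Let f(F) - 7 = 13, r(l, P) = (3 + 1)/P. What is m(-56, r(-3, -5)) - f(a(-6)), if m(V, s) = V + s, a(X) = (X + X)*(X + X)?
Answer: -384/5 ≈ -76.800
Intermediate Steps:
a(X) = 4*X² (a(X) = (2*X)*(2*X) = 4*X²)
r(l, P) = 4/P
f(F) = 20 (f(F) = 7 + 13 = 20)
m(-56, r(-3, -5)) - f(a(-6)) = (-56 + 4/(-5)) - 1*20 = (-56 + 4*(-⅕)) - 20 = (-56 - ⅘) - 20 = -284/5 - 20 = -384/5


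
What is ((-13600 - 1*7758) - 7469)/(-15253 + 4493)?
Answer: 28827/10760 ≈ 2.6791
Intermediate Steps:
((-13600 - 1*7758) - 7469)/(-15253 + 4493) = ((-13600 - 7758) - 7469)/(-10760) = (-21358 - 7469)*(-1/10760) = -28827*(-1/10760) = 28827/10760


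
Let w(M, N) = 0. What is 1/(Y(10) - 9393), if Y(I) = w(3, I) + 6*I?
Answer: -1/9333 ≈ -0.00010715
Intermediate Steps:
Y(I) = 6*I (Y(I) = 0 + 6*I = 6*I)
1/(Y(10) - 9393) = 1/(6*10 - 9393) = 1/(60 - 9393) = 1/(-9333) = -1/9333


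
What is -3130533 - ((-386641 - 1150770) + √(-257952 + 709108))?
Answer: -1593122 - 86*√61 ≈ -1.5938e+6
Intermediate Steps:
-3130533 - ((-386641 - 1150770) + √(-257952 + 709108)) = -3130533 - (-1537411 + √451156) = -3130533 - (-1537411 + 86*√61) = -3130533 + (1537411 - 86*√61) = -1593122 - 86*√61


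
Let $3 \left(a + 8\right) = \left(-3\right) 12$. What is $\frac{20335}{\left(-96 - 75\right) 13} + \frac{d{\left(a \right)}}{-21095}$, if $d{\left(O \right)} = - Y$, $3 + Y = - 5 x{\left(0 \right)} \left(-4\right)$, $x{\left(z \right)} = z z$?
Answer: $- \frac{428973494}{46894185} \approx -9.1477$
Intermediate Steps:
$x{\left(z \right)} = z^{2}$
$a = -20$ ($a = -8 + \frac{\left(-3\right) 12}{3} = -8 + \frac{1}{3} \left(-36\right) = -8 - 12 = -20$)
$Y = -3$ ($Y = -3 + - 5 \cdot 0^{2} \left(-4\right) = -3 + \left(-5\right) 0 \left(-4\right) = -3 + 0 \left(-4\right) = -3 + 0 = -3$)
$d{\left(O \right)} = 3$ ($d{\left(O \right)} = \left(-1\right) \left(-3\right) = 3$)
$\frac{20335}{\left(-96 - 75\right) 13} + \frac{d{\left(a \right)}}{-21095} = \frac{20335}{\left(-96 - 75\right) 13} + \frac{3}{-21095} = \frac{20335}{\left(-171\right) 13} + 3 \left(- \frac{1}{21095}\right) = \frac{20335}{-2223} - \frac{3}{21095} = 20335 \left(- \frac{1}{2223}\right) - \frac{3}{21095} = - \frac{20335}{2223} - \frac{3}{21095} = - \frac{428973494}{46894185}$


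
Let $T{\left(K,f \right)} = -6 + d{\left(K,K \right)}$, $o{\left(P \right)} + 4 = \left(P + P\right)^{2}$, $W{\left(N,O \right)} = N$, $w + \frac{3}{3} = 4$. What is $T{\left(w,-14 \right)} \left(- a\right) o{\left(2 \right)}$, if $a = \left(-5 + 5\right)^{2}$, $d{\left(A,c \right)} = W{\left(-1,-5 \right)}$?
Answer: $0$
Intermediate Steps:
$w = 3$ ($w = -1 + 4 = 3$)
$o{\left(P \right)} = -4 + 4 P^{2}$ ($o{\left(P \right)} = -4 + \left(P + P\right)^{2} = -4 + \left(2 P\right)^{2} = -4 + 4 P^{2}$)
$d{\left(A,c \right)} = -1$
$a = 0$ ($a = 0^{2} = 0$)
$T{\left(K,f \right)} = -7$ ($T{\left(K,f \right)} = -6 - 1 = -7$)
$T{\left(w,-14 \right)} \left(- a\right) o{\left(2 \right)} = - 7 \left(\left(-1\right) 0\right) \left(-4 + 4 \cdot 2^{2}\right) = \left(-7\right) 0 \left(-4 + 4 \cdot 4\right) = 0 \left(-4 + 16\right) = 0 \cdot 12 = 0$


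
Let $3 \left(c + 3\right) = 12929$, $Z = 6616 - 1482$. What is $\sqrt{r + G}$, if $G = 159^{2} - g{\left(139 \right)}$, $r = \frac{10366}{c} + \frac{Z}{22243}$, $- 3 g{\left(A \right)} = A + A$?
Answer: $\frac{\sqrt{1178861145368830796535}}{215534670} \approx 159.3$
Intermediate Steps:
$Z = 5134$ ($Z = 6616 - 1482 = 5134$)
$c = \frac{12920}{3}$ ($c = -3 + \frac{1}{3} \cdot 12929 = -3 + \frac{12929}{3} = \frac{12920}{3} \approx 4306.7$)
$g{\left(A \right)} = - \frac{2 A}{3}$ ($g{\left(A \right)} = - \frac{A + A}{3} = - \frac{2 A}{3}$)
$r = \frac{379022047}{143689780}$ ($r = \frac{10366}{\frac{12920}{3}} + \frac{5134}{22243} = 10366 \cdot \frac{3}{12920} + 5134 \cdot \frac{1}{22243} = \frac{15549}{6460} + \frac{5134}{22243} = \frac{379022047}{143689780} \approx 2.6378$)
$G = \frac{76121}{3}$ ($G = 159^{2} - \left(- \frac{2}{3}\right) 139 = 25281 - - \frac{278}{3} = 25281 + \frac{278}{3} = \frac{76121}{3} \approx 25374.0$)
$\sqrt{r + G} = \sqrt{\frac{379022047}{143689780} + \frac{76121}{3}} = \sqrt{\frac{10938946809521}{431069340}} = \frac{\sqrt{1178861145368830796535}}{215534670}$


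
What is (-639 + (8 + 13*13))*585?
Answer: -270270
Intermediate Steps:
(-639 + (8 + 13*13))*585 = (-639 + (8 + 169))*585 = (-639 + 177)*585 = -462*585 = -270270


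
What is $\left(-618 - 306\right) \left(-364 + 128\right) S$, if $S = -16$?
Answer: $-3489024$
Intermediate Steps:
$\left(-618 - 306\right) \left(-364 + 128\right) S = \left(-618 - 306\right) \left(-364 + 128\right) \left(-16\right) = \left(-924\right) \left(-236\right) \left(-16\right) = 218064 \left(-16\right) = -3489024$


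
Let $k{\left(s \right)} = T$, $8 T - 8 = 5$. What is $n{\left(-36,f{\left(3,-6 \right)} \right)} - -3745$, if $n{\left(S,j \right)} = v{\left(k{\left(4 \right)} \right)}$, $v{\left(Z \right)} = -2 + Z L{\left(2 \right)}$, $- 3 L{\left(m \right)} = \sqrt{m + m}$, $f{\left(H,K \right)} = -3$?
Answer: $\frac{44903}{12} \approx 3741.9$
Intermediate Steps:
$T = \frac{13}{8}$ ($T = 1 + \frac{1}{8} \cdot 5 = 1 + \frac{5}{8} = \frac{13}{8} \approx 1.625$)
$L{\left(m \right)} = - \frac{\sqrt{2} \sqrt{m}}{3}$ ($L{\left(m \right)} = - \frac{\sqrt{m + m}}{3} = - \frac{\sqrt{2 m}}{3} = - \frac{\sqrt{2} \sqrt{m}}{3}$)
$k{\left(s \right)} = \frac{13}{8}$
$v{\left(Z \right)} = -2 - \frac{2 Z}{3}$ ($v{\left(Z \right)} = -2 + Z \left(- \frac{\sqrt{2} \sqrt{2}}{3}\right) = -2 + Z \left(- \frac{2}{3}\right) = -2 - \frac{2 Z}{3}$)
$n{\left(S,j \right)} = - \frac{37}{12}$ ($n{\left(S,j \right)} = -2 - \frac{13}{12} = - \frac{37}{12}$)
$n{\left(-36,f{\left(3,-6 \right)} \right)} - -3745 = - \frac{37}{12} - -3745 = - \frac{37}{12} + 3745 = \frac{44903}{12}$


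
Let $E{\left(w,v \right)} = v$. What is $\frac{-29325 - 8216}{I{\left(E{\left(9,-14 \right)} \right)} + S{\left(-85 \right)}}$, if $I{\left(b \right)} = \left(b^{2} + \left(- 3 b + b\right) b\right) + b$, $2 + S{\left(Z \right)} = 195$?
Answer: $\frac{37541}{17} \approx 2208.3$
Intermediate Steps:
$S{\left(Z \right)} = 193$ ($S{\left(Z \right)} = -2 + 195 = 193$)
$I{\left(b \right)} = b - b^{2}$ ($I{\left(b \right)} = \left(b^{2} + - 2 b b\right) + b = \left(b^{2} - 2 b^{2}\right) + b = - b^{2} + b = b - b^{2}$)
$\frac{-29325 - 8216}{I{\left(E{\left(9,-14 \right)} \right)} + S{\left(-85 \right)}} = \frac{-29325 - 8216}{- 14 \left(1 - -14\right) + 193} = - \frac{37541}{- 14 \left(1 + 14\right) + 193} = - \frac{37541}{\left(-14\right) 15 + 193} = - \frac{37541}{-210 + 193} = - \frac{37541}{-17} = \left(-37541\right) \left(- \frac{1}{17}\right) = \frac{37541}{17}$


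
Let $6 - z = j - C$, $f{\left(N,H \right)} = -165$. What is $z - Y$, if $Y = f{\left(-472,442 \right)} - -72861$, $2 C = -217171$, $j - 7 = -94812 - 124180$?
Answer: $\frac{75419}{2} \approx 37710.0$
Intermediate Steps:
$j = -218985$ ($j = 7 - 218992 = -218985$)
$C = - \frac{217171}{2}$ ($C = \frac{1}{2} \left(-217171\right) = - \frac{217171}{2} \approx -1.0859 \cdot 10^{5}$)
$Y = 72696$ ($Y = -165 - -72861 = -165 + 72861 = 72696$)
$z = \frac{220811}{2}$ ($z = 6 - \left(-218985 - - \frac{217171}{2}\right) = 6 - \left(-218985 + \frac{217171}{2}\right) = 6 - - \frac{220799}{2} = 6 + \frac{220799}{2} = \frac{220811}{2} \approx 1.1041 \cdot 10^{5}$)
$z - Y = \frac{220811}{2} - 72696 = \frac{75419}{2}$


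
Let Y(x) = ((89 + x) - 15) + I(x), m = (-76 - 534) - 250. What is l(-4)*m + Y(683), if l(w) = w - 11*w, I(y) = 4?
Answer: -33639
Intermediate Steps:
l(w) = -10*w
m = -860 (m = -610 - 250 = -860)
Y(x) = 78 + x (Y(x) = ((89 + x) - 15) + 4 = (74 + x) + 4 = 78 + x)
l(-4)*m + Y(683) = -10*(-4)*(-860) + (78 + 683) = 40*(-860) + 761 = -34400 + 761 = -33639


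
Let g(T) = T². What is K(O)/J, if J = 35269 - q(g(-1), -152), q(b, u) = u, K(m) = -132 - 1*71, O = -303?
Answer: -203/35421 ≈ -0.0057311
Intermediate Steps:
K(m) = -203 (K(m) = -132 - 71 = -203)
J = 35421 (J = 35269 - 1*(-152) = 35269 + 152 = 35421)
K(O)/J = -203/35421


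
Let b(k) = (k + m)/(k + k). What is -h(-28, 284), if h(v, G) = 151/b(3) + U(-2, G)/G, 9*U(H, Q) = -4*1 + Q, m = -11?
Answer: 289187/2556 ≈ 113.14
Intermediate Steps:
U(H, Q) = -4/9 + Q/9 (U(H, Q) = (-4*1 + Q)/9 = (-4 + Q)/9 = -4/9 + Q/9)
b(k) = (-11 + k)/(2*k) (b(k) = (k - 11)/(k + k) = (-11 + k)/((2*k)) = (-11 + k)*(1/(2*k)) = (-11 + k)/(2*k))
h(v, G) = -453/4 + (-4/9 + G/9)/G (h(v, G) = 151/(((½)*(-11 + 3)/3)) + (-4/9 + G/9)/G = 151/(((½)*(⅓)*(-8))) + (-4/9 + G/9)/G = 151/(-4/3) + (-4/9 + G/9)/G = 151*(-¾) + (-4/9 + G/9)/G = -453/4 + (-4/9 + G/9)/G)
-h(-28, 284) = -(-16 - 4073*284)/(36*284) = -(-16 - 1156732)/(36*284) = -(-1156748)/(36*284) = -1*(-289187/2556) = 289187/2556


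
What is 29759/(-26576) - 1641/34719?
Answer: -358937979/307564048 ≈ -1.1670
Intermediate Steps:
29759/(-26576) - 1641/34719 = 29759*(-1/26576) - 1641*1/34719 = -29759/26576 - 547/11573 = -358937979/307564048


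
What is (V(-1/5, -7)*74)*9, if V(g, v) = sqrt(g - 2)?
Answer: 666*I*sqrt(55)/5 ≈ 987.84*I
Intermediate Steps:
V(g, v) = sqrt(-2 + g)
(V(-1/5, -7)*74)*9 = (sqrt(-2 - 1/5)*74)*9 = (sqrt(-11/5)*74)*9 = ((I*sqrt(55)/5)*74)*9 = (74*I*sqrt(55)/5)*9 = 666*I*sqrt(55)/5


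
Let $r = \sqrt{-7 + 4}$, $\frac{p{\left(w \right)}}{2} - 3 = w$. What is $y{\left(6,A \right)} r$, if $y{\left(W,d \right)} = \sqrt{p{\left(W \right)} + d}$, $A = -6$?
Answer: $6 i \approx 6.0 i$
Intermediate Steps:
$p{\left(w \right)} = 6 + 2 w$
$y{\left(W,d \right)} = \sqrt{6 + d + 2 W}$ ($y{\left(W,d \right)} = \sqrt{\left(6 + 2 W\right) + d} = \sqrt{6 + d + 2 W}$)
$r = i \sqrt{3}$ ($r = \sqrt{-3} = i \sqrt{3} \approx 1.732 i$)
$y{\left(6,A \right)} r = \sqrt{6 - 6 + 2 \cdot 6} i \sqrt{3} = \sqrt{6 - 6 + 12} i \sqrt{3} = \sqrt{12} i \sqrt{3} = 2 \sqrt{3} i \sqrt{3} = 6 i$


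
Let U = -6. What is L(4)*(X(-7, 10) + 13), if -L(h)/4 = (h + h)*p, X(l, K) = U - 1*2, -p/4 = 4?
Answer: 2560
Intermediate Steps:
p = -16 (p = -4*4 = -16)
X(l, K) = -8 (X(l, K) = -6 - 1*2 = -6 - 2 = -8)
L(h) = 128*h (L(h) = -4*(h + h)*(-16) = -4*2*h*(-16) = -(-128)*h = 128*h)
L(4)*(X(-7, 10) + 13) = (128*4)*(-8 + 13) = 512*5 = 2560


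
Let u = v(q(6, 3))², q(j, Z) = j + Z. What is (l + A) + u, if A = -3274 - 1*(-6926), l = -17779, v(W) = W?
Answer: -14046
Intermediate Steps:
q(j, Z) = Z + j
u = 81 (u = (3 + 6)² = 9² = 81)
A = 3652 (A = -3274 + 6926 = 3652)
(l + A) + u = (-17779 + 3652) + 81 = -14127 + 81 = -14046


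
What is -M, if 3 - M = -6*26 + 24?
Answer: -135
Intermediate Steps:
M = 135 (M = 3 - (-6*26 + 24) = 3 - (-156 + 24) = 3 - 1*(-132) = 3 + 132 = 135)
-M = -1*135 = -135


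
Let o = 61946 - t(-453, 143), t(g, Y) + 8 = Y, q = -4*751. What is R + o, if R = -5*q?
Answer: 76831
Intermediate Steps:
q = -3004
t(g, Y) = -8 + Y
R = 15020 (R = -5*(-3004) = 15020)
o = 61811 (o = 61946 - (-8 + 143) = 61946 - 1*135 = 61946 - 135 = 61811)
R + o = 15020 + 61811 = 76831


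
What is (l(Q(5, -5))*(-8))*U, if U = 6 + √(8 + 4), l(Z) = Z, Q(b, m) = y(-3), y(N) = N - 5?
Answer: 384 + 128*√3 ≈ 605.70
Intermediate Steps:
y(N) = -5 + N
Q(b, m) = -8 (Q(b, m) = -5 - 3 = -8)
U = 6 + 2*√3 (U = 6 + √12 = 6 + 2*√3 ≈ 9.4641)
(l(Q(5, -5))*(-8))*U = (-8*(-8))*(6 + 2*√3) = 64*(6 + 2*√3) = 384 + 128*√3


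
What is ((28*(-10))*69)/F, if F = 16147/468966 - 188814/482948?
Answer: 546964153119720/10093648121 ≈ 54189.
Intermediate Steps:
F = -10093648121/28310773971 (F = 16147*(1/468966) - 188814*1/482948 = 16147/468966 - 94407/241474 = -10093648121/28310773971 ≈ -0.35653)
((28*(-10))*69)/F = ((28*(-10))*69)/(-10093648121/28310773971) = -280*69*(-28310773971/10093648121) = -19320*(-28310773971/10093648121) = 546964153119720/10093648121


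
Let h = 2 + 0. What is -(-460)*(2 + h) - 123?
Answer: 1717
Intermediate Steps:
h = 2
-(-460)*(2 + h) - 123 = -(-460)*(2 + 2) - 123 = -(-460)*4 - 123 = -115*(-16) - 123 = 1840 - 123 = 1717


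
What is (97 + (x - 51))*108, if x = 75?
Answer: 13068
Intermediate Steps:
(97 + (x - 51))*108 = (97 + (75 - 51))*108 = (97 + 24)*108 = 121*108 = 13068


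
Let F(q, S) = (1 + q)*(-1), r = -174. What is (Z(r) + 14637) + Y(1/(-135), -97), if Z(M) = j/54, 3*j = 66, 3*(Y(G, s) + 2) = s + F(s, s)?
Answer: 395147/27 ≈ 14635.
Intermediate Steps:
F(q, S) = -1 - q
Y(G, s) = -7/3 (Y(G, s) = -2 + (s + (-1 - s))/3 = -2 + (⅓)*(-1) = -2 - ⅓ = -7/3)
j = 22 (j = (⅓)*66 = 22)
Z(M) = 11/27 (Z(M) = 22/54 = 22*(1/54) = 11/27)
(Z(r) + 14637) + Y(1/(-135), -97) = (11/27 + 14637) - 7/3 = 395210/27 - 7/3 = 395147/27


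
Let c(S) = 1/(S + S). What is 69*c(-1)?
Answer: -69/2 ≈ -34.500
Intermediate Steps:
c(S) = 1/(2*S)
69*c(-1) = 69*((½)/(-1)) = 69*((½)*(-1)) = 69*(-½) = -69/2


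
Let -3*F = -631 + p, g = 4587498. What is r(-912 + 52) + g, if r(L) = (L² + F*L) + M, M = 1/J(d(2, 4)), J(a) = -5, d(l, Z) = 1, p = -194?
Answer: 25452989/5 ≈ 5.0906e+6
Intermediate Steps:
M = -⅕ (M = 1/(-5) = -⅕ ≈ -0.20000)
F = 275 (F = -(-631 - 194)/3 = -⅓*(-825) = 275)
r(L) = -⅕ + L² + 275*L (r(L) = (L² + 275*L) - ⅕ = -⅕ + L² + 275*L)
r(-912 + 52) + g = (-⅕ + (-912 + 52)² + 275*(-912 + 52)) + 4587498 = (-⅕ + (-860)² + 275*(-860)) + 4587498 = (-⅕ + 739600 - 236500) + 4587498 = 2515499/5 + 4587498 = 25452989/5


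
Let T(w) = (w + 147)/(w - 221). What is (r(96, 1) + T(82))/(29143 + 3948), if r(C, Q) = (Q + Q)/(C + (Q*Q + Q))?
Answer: -11082/225382801 ≈ -4.9170e-5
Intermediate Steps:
T(w) = (147 + w)/(-221 + w)
r(C, Q) = 2*Q/(C + Q + Q²) (r(C, Q) = (2*Q)/(C + (Q² + Q)) = (2*Q)/(C + (Q + Q²)) = (2*Q)/(C + Q + Q²) = 2*Q/(C + Q + Q²))
(r(96, 1) + T(82))/(29143 + 3948) = (2*1/(96 + 1 + 1²) + (147 + 82)/(-221 + 82))/(29143 + 3948) = (2*1/(96 + 1 + 1) + 229/(-139))/33091 = (2*1/98 - 1/139*229)*(1/33091) = (2*1*(1/98) - 229/139)*(1/33091) = (1/49 - 229/139)*(1/33091) = -11082/6811*1/33091 = -11082/225382801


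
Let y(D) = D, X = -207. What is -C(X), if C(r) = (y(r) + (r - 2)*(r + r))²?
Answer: -7450969761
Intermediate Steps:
C(r) = (r + 2*r*(-2 + r))² (C(r) = (r + (r - 2)*(r + r))² = (r + (-2 + r)*(2*r))² = (r + 2*r*(-2 + r))²)
-C(X) = -(-207)²*(-3 + 2*(-207))² = -42849*(-3 - 414)² = -42849*(-417)² = -42849*173889 = -1*7450969761 = -7450969761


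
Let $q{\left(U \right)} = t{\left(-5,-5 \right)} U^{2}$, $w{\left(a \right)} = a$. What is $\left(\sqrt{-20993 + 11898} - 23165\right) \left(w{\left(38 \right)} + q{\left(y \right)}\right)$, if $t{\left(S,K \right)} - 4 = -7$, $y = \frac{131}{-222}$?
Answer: $- \frac{14063540995}{16428} + \frac{607103 i \sqrt{9095}}{16428} \approx -8.5607 \cdot 10^{5} + 3524.4 i$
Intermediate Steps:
$y = - \frac{131}{222}$ ($y = 131 \left(- \frac{1}{222}\right) = - \frac{131}{222} \approx -0.59009$)
$t{\left(S,K \right)} = -3$ ($t{\left(S,K \right)} = 4 - 7 = -3$)
$q{\left(U \right)} = - 3 U^{2}$
$\left(\sqrt{-20993 + 11898} - 23165\right) \left(w{\left(38 \right)} + q{\left(y \right)}\right) = \left(\sqrt{-20993 + 11898} - 23165\right) \left(38 - 3 \left(- \frac{131}{222}\right)^{2}\right) = \left(\sqrt{-9095} - 23165\right) \left(38 - \frac{17161}{16428}\right) = \left(i \sqrt{9095} - 23165\right) \left(38 - \frac{17161}{16428}\right) = \left(-23165 + i \sqrt{9095}\right) \frac{607103}{16428} = - \frac{14063540995}{16428} + \frac{607103 i \sqrt{9095}}{16428}$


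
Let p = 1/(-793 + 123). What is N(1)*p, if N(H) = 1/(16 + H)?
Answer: -1/11390 ≈ -8.7796e-5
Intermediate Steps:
p = -1/670 (p = 1/(-670) = -1/670 ≈ -0.0014925)
N(1)*p = -1/670/(16 + 1) = -1/670/17 = (1/17)*(-1/670) = -1/11390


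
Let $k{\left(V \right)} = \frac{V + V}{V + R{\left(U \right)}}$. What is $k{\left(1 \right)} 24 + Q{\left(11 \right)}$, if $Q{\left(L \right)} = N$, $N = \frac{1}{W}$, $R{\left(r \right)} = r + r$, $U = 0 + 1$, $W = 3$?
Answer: $\frac{49}{3} \approx 16.333$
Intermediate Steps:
$U = 1$
$R{\left(r \right)} = 2 r$
$N = \frac{1}{3} \approx 0.33333$
$Q{\left(L \right)} = \frac{1}{3}$
$k{\left(V \right)} = \frac{2 V}{2 + V}$ ($k{\left(V \right)} = \frac{V + V}{V + 2 \cdot 1} = \frac{2 V}{V + 2} = \frac{2 V}{2 + V}$)
$k{\left(1 \right)} 24 + Q{\left(11 \right)} = 2 \cdot 1 \frac{1}{2 + 1} \cdot 24 + \frac{1}{3} = 2 \cdot 1 \cdot \frac{1}{3} \cdot 24 + \frac{1}{3} = \frac{2}{3} \cdot 24 + \frac{1}{3} = 16 + \frac{1}{3} = \frac{49}{3}$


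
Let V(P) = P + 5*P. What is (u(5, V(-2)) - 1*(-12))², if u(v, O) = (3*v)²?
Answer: 56169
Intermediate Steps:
V(P) = 6*P
u(v, O) = 9*v²
(u(5, V(-2)) - 1*(-12))² = (9*5² - 1*(-12))² = (9*25 + 12)² = (225 + 12)² = 237² = 56169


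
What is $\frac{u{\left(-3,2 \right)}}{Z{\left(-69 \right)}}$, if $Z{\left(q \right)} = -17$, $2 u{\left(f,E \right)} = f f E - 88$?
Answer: $\frac{35}{17} \approx 2.0588$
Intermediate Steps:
$u{\left(f,E \right)} = -44 + \frac{E f^{2}}{2}$ ($u{\left(f,E \right)} = \frac{f f E - 88}{2} = \frac{f^{2} E - 88}{2} = \frac{E f^{2} - 88}{2} = \frac{-88 + E f^{2}}{2} = -44 + \frac{E f^{2}}{2}$)
$\frac{u{\left(-3,2 \right)}}{Z{\left(-69 \right)}} = \frac{-44 + \frac{1}{2} \cdot 2 \left(-3\right)^{2}}{-17} = \left(-44 + \frac{1}{2} \cdot 2 \cdot 9\right) \left(- \frac{1}{17}\right) = \left(-44 + 9\right) \left(- \frac{1}{17}\right) = \left(-35\right) \left(- \frac{1}{17}\right) = \frac{35}{17}$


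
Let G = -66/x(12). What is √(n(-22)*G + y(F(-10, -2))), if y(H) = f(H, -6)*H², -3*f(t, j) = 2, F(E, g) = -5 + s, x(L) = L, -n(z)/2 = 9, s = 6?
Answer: √885/3 ≈ 9.9163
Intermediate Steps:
n(z) = -18 (n(z) = -2*9 = -18)
F(E, g) = 1 (F(E, g) = -5 + 6 = 1)
G = -11/2 (G = -66/12 = -66*1/12 = -11/2 ≈ -5.5000)
f(t, j) = -⅔ (f(t, j) = -⅓*2 = -⅔)
y(H) = -2*H²/3
√(n(-22)*G + y(F(-10, -2))) = √(-18*(-11/2) - ⅔*1²) = √(99 - ⅔*1) = √(99 - ⅔) = √(295/3) = √885/3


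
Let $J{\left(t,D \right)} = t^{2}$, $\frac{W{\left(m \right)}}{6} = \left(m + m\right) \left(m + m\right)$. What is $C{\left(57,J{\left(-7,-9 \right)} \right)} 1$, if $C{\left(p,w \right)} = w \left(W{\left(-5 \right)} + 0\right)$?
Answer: $29400$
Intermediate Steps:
$W{\left(m \right)} = 24 m^{2}$ ($W{\left(m \right)} = 6 \left(m + m\right) \left(m + m\right) = 6 \cdot 2 m 2 m = 6 \cdot 4 m^{2} = 24 m^{2}$)
$C{\left(p,w \right)} = 600 w$ ($C{\left(p,w \right)} = w \left(24 \left(-5\right)^{2} + 0\right) = w \left(24 \cdot 25 + 0\right) = w \left(600 + 0\right) = w 600 = 600 w$)
$C{\left(57,J{\left(-7,-9 \right)} \right)} 1 = 600 \left(-7\right)^{2} \cdot 1 = 600 \cdot 49 \cdot 1 = 29400 \cdot 1 = 29400$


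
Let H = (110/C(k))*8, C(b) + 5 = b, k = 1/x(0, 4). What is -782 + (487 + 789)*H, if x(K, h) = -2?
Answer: -204942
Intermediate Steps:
k = -½ (k = 1/(-2) = -½ ≈ -0.50000)
C(b) = -5 + b
H = -160 (H = (110/(-5 - ½))*8 = (110/(-11/2))*8 = (110*(-2/11))*8 = -20*8 = -160)
-782 + (487 + 789)*H = -782 + (487 + 789)*(-160) = -782 + 1276*(-160) = -782 - 204160 = -204942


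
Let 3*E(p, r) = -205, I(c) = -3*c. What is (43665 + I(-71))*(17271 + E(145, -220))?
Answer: 754818608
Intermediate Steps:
E(p, r) = -205/3 (E(p, r) = (1/3)*(-205) = -205/3)
(43665 + I(-71))*(17271 + E(145, -220)) = (43665 - 3*(-71))*(17271 - 205/3) = (43665 + 213)*(51608/3) = 43878*(51608/3) = 754818608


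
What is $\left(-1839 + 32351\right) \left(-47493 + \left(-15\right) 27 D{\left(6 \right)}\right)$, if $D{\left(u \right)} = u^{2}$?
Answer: $-1893971376$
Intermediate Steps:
$\left(-1839 + 32351\right) \left(-47493 + \left(-15\right) 27 D{\left(6 \right)}\right) = \left(-1839 + 32351\right) \left(-47493 + \left(-15\right) 27 \cdot 6^{2}\right) = 30512 \left(-47493 - 14580\right) = 30512 \left(-62073\right) = -1893971376$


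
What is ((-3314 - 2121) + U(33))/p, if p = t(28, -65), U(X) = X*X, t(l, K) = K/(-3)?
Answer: -13038/65 ≈ -200.58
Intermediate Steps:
t(l, K) = -K/3 (t(l, K) = K*(-⅓) = -K/3)
U(X) = X²
p = 65/3 (p = -⅓*(-65) = 65/3 ≈ 21.667)
((-3314 - 2121) + U(33))/p = ((-3314 - 2121) + 33²)/(65/3) = (-5435 + 1089)*(3/65) = -4346*3/65 = -13038/65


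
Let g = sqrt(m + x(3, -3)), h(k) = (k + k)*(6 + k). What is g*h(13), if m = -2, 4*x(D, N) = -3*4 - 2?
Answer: 247*I*sqrt(22) ≈ 1158.5*I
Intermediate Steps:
h(k) = 2*k*(6 + k) (h(k) = (2*k)*(6 + k) = 2*k*(6 + k))
x(D, N) = -7/2 (x(D, N) = (-3*4 - 2)/4 = (-12 - 2)/4 = (1/4)*(-14) = -7/2)
g = I*sqrt(22)/2 (g = sqrt(-2 - 7/2) = sqrt(-11/2) = I*sqrt(22)/2 ≈ 2.3452*I)
g*h(13) = (I*sqrt(22)/2)*(2*13*(6 + 13)) = (I*sqrt(22)/2)*(2*13*19) = (I*sqrt(22)/2)*494 = 247*I*sqrt(22)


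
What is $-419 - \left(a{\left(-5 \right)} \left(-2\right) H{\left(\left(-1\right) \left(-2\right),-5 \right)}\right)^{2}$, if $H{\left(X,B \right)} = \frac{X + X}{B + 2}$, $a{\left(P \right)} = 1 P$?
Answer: $- \frac{5371}{9} \approx -596.78$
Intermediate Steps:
$a{\left(P \right)} = P$
$H{\left(X,B \right)} = \frac{2 X}{2 + B}$
$-419 - \left(a{\left(-5 \right)} \left(-2\right) H{\left(\left(-1\right) \left(-2\right),-5 \right)}\right)^{2} = -419 - \left(\left(-5\right) \left(-2\right) \frac{2 \left(\left(-1\right) \left(-2\right)\right)}{2 - 5}\right)^{2} = -419 - \left(10 \cdot 2 \cdot 2 \frac{1}{-3}\right)^{2} = -419 - \left(10 \cdot 2 \cdot 2 \left(- \frac{1}{3}\right)\right)^{2} = -419 - \left(10 \left(- \frac{4}{3}\right)\right)^{2} = -419 - \left(- \frac{40}{3}\right)^{2} = -419 - \frac{1600}{9} = - \frac{5371}{9}$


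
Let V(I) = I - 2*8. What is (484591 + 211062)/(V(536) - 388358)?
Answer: -695653/387838 ≈ -1.7937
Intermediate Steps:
V(I) = -16 + I (V(I) = I - 16 = -16 + I)
(484591 + 211062)/(V(536) - 388358) = (484591 + 211062)/((-16 + 536) - 388358) = 695653/(520 - 388358) = 695653/(-387838) = 695653*(-1/387838) = -695653/387838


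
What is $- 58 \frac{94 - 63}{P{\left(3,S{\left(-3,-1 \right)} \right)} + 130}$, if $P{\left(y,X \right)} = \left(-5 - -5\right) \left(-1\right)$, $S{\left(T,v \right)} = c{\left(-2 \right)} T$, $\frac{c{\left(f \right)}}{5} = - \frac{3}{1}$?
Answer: $- \frac{899}{65} \approx -13.831$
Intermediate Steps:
$c{\left(f \right)} = -15$ ($c{\left(f \right)} = 5 \left(- \frac{3}{1}\right) = 5 \left(\left(-3\right) 1\right) = 5 \left(-3\right) = -15$)
$S{\left(T,v \right)} = - 15 T$
$P{\left(y,X \right)} = 0$ ($P{\left(y,X \right)} = \left(-5 + 5\right) \left(-1\right) = 0 \left(-1\right) = 0$)
$- 58 \frac{94 - 63}{P{\left(3,S{\left(-3,-1 \right)} \right)} + 130} = - 58 \frac{94 - 63}{0 + 130} = - 58 \cdot \frac{31}{130} = - 58 \cdot 31 \cdot \frac{1}{130} = \left(-58\right) \frac{31}{130} = - \frac{899}{65}$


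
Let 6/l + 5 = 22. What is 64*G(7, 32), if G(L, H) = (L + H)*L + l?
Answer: 297408/17 ≈ 17495.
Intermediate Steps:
l = 6/17 (l = 6/(-5 + 22) = 6/17 ≈ 0.35294)
G(L, H) = 6/17 + L*(H + L) (G(L, H) = (L + H)*L + 6/17 = (H + L)*L + 6/17 = L*(H + L) + 6/17 = 6/17 + L*(H + L))
64*G(7, 32) = 64*(6/17 + 7² + 32*7) = 64*(6/17 + 49 + 224) = 64*(4647/17) = 297408/17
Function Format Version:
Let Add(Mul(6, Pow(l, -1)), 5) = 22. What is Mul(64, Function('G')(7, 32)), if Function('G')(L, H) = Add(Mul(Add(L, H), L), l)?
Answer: Rational(297408, 17) ≈ 17495.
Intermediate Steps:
l = Rational(6, 17) (l = Mul(6, Pow(Add(-5, 22), -1)) = Mul(6, Pow(17, -1)) = Mul(6, Rational(1, 17)) = Rational(6, 17) ≈ 0.35294)
Function('G')(L, H) = Add(Rational(6, 17), Mul(L, Add(H, L))) (Function('G')(L, H) = Add(Mul(Add(L, H), L), Rational(6, 17)) = Add(Mul(Add(H, L), L), Rational(6, 17)) = Add(Mul(L, Add(H, L)), Rational(6, 17)) = Add(Rational(6, 17), Mul(L, Add(H, L))))
Mul(64, Function('G')(7, 32)) = Mul(64, Add(Rational(6, 17), Pow(7, 2), Mul(32, 7))) = Mul(64, Add(Rational(6, 17), 49, 224)) = Mul(64, Rational(4647, 17)) = Rational(297408, 17)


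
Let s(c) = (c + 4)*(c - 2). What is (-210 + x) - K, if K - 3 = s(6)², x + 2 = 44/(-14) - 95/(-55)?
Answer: -139864/77 ≈ -1816.4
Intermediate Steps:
s(c) = (-2 + c)*(4 + c) (s(c) = (4 + c)*(-2 + c) = (-2 + c)*(4 + c))
x = -263/77 (x = -2 + (44/(-14) - 95/(-55)) = -2 + (44*(-1/14) - 95*(-1/55)) = -2 + (-22/7 + 19/11) = -2 - 109/77 = -263/77 ≈ -3.4156)
K = 1603 (K = 3 + (-8 + 6² + 2*6)² = 3 + (-8 + 36 + 12)² = 3 + 40² = 3 + 1600 = 1603)
(-210 + x) - K = (-210 - 263/77) - 1*1603 = -16433/77 - 1603 = -139864/77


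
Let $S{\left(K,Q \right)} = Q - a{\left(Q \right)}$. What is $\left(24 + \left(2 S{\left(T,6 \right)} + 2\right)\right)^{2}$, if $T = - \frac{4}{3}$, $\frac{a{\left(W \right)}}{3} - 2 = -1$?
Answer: $1024$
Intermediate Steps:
$a{\left(W \right)} = 3$ ($a{\left(W \right)} = 6 + 3 \left(-1\right) = 6 - 3 = 3$)
$T = - \frac{4}{3} \approx -1.3333$
$S{\left(K,Q \right)} = -3 + Q$ ($S{\left(K,Q \right)} = Q - 3 = -3 + Q$)
$\left(24 + \left(2 S{\left(T,6 \right)} + 2\right)\right)^{2} = \left(24 + \left(2 \left(-3 + 6\right) + 2\right)\right)^{2} = \left(24 + \left(2 \cdot 3 + 2\right)\right)^{2} = \left(24 + \left(6 + 2\right)\right)^{2} = \left(24 + 8\right)^{2} = 32^{2} = 1024$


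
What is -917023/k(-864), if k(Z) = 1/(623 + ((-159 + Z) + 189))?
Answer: 193491853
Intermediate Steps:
k(Z) = 1/(653 + Z) (k(Z) = 1/(623 + (30 + Z)) = 1/(653 + Z))
-917023/k(-864) = -917023/(1/(653 - 864)) = -917023/(1/(-211)) = -917023/(-1/211) = -917023*(-211) = 193491853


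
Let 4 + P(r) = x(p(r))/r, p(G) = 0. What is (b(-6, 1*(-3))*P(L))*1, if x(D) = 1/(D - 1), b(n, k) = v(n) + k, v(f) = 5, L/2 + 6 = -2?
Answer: -63/8 ≈ -7.8750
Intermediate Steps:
L = -16 (L = -12 + 2*(-2) = -12 - 4 = -16)
b(n, k) = 5 + k
x(D) = 1/(-1 + D)
P(r) = -4 - 1/r (P(r) = -4 + 1/((-1 + 0)*r) = -4 + 1/((-1)*r) = -4 - 1/r)
(b(-6, 1*(-3))*P(L))*1 = ((5 + 1*(-3))*(-4 - 1/(-16)))*1 = ((5 - 3)*(-4 - 1*(-1/16)))*1 = (2*(-4 + 1/16))*1 = (2*(-63/16))*1 = -63/8*1 = -63/8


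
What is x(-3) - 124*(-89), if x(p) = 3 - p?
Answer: 11042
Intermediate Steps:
x(-3) - 124*(-89) = (3 - 1*(-3)) - 124*(-89) = (3 + 3) + 11036 = 6 + 11036 = 11042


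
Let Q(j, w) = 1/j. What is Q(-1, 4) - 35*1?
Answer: -36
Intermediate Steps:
Q(-1, 4) - 35*1 = 1/(-1) - 35*1 = -1 - 35 = -36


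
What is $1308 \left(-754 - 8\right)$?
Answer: $-996696$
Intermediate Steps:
$1308 \left(-754 - 8\right) = 1308 \left(-762\right) = -996696$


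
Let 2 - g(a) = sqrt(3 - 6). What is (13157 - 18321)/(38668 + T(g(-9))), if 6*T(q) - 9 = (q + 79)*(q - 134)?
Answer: 10328*I/(-73774*I + 17*sqrt(3)) ≈ -0.14 + 5.5875e-5*I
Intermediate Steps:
g(a) = 2 - I*sqrt(3) (g(a) = 2 - sqrt(3 - 6) = 2 - sqrt(-3) = 2 - I*sqrt(3))
T(q) = 3/2 + (-134 + q)*(79 + q)/6 (T(q) = 3/2 + ((q + 79)*(q - 134))/6 = 3/2 + ((79 + q)*(-134 + q))/6 = 3/2 + ((-134 + q)*(79 + q))/6 = 3/2 + (-134 + q)*(79 + q)/6)
(13157 - 18321)/(38668 + T(g(-9))) = (13157 - 18321)/(38668 + (-10577/6 - 55*(2 - I*sqrt(3))/6 + (2 - I*sqrt(3))**2/6)) = -5164/(38668 + (-10577/6 + (-55/3 + 55*I*sqrt(3)/6) + (2 - I*sqrt(3))**2/6)) = -5164/(38668 + (-10687/6 + (2 - I*sqrt(3))**2/6 + 55*I*sqrt(3)/6)) = -5164/(221321/6 + (2 - I*sqrt(3))**2/6 + 55*I*sqrt(3)/6)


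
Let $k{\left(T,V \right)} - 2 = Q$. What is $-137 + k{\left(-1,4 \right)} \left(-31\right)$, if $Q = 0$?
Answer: $-199$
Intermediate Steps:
$k{\left(T,V \right)} = 2$ ($k{\left(T,V \right)} = 2 + 0 = 2$)
$-137 + k{\left(-1,4 \right)} \left(-31\right) = -137 + 2 \left(-31\right) = -137 - 62 = -199$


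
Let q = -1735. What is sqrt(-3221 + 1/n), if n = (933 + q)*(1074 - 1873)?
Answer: I*sqrt(1322613708744886)/640798 ≈ 56.754*I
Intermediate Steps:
n = 640798 (n = (933 - 1735)*(1074 - 1873) = -802*(-799) = 640798)
sqrt(-3221 + 1/n) = sqrt(-3221 + 1/640798) = sqrt(-2064010357/640798) = I*sqrt(1322613708744886)/640798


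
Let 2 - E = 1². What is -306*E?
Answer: -306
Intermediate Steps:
E = 1 (E = 2 - 1*1² = 2 - 1*1 = 2 - 1 = 1)
-306*E = -306*1 = -306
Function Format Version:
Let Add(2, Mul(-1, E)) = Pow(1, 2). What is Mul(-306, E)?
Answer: -306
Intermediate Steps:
E = 1 (E = Add(2, Mul(-1, Pow(1, 2))) = Add(2, Mul(-1, 1)) = Add(2, -1) = 1)
Mul(-306, E) = Mul(-306, 1) = -306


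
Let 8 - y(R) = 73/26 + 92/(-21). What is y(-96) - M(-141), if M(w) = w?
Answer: 82213/546 ≈ 150.57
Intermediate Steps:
y(R) = 5227/546 (y(R) = 8 - (73/26 + 92/(-21)) = 8 - (73*(1/26) + 92*(-1/21)) = 8 - (73/26 - 92/21) = 8 - 1*(-859/546) = 8 + 859/546 = 5227/546)
y(-96) - M(-141) = 5227/546 - 1*(-141) = 5227/546 + 141 = 82213/546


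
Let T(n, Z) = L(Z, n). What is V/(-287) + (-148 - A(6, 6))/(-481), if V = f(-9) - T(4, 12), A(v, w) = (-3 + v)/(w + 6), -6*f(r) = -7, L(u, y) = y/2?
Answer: 515383/1656564 ≈ 0.31112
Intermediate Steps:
L(u, y) = y/2 (L(u, y) = y*(½) = y/2)
f(r) = 7/6 (f(r) = -⅙*(-7) = 7/6)
T(n, Z) = n/2
A(v, w) = (-3 + v)/(6 + w)
V = -⅚ (V = 7/6 - 4/2 = 7/6 - 1*2 = 7/6 - 2 = -⅚ ≈ -0.83333)
V/(-287) + (-148 - A(6, 6))/(-481) = -⅚/(-287) + (-148 - (-3 + 6)/(6 + 6))/(-481) = -⅚*(-1/287) + (-148 - 3/12)*(-1/481) = 5/1722 + (-148 - 3/12)*(-1/481) = 5/1722 + (-148 - 1*¼)*(-1/481) = 5/1722 + (-148 - ¼)*(-1/481) = 5/1722 - 593/4*(-1/481) = 5/1722 + 593/1924 = 515383/1656564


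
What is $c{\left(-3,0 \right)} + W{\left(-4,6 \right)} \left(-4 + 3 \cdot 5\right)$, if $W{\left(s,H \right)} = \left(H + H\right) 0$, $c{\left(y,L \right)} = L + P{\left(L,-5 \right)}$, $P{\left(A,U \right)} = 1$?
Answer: $1$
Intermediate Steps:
$c{\left(y,L \right)} = 1 + L$ ($c{\left(y,L \right)} = L + 1 = 1 + L$)
$W{\left(s,H \right)} = 0$ ($W{\left(s,H \right)} = 2 H 0 = 0$)
$c{\left(-3,0 \right)} + W{\left(-4,6 \right)} \left(-4 + 3 \cdot 5\right) = \left(1 + 0\right) + 0 \left(-4 + 3 \cdot 5\right) = 1 + 0 \left(-4 + 15\right) = 1 + 0 \cdot 11 = 1 + 0 = 1$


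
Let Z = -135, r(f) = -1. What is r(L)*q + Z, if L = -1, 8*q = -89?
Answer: -991/8 ≈ -123.88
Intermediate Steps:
q = -89/8 (q = (⅛)*(-89) = -89/8 ≈ -11.125)
r(L)*q + Z = -1*(-89/8) - 135 = 89/8 - 135 = -991/8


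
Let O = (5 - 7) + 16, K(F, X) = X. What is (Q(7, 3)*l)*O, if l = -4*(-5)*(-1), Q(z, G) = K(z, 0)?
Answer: 0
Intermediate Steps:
Q(z, G) = 0
O = 14 (O = -2 + 16 = 14)
l = -20 (l = 20*(-1) = -20)
(Q(7, 3)*l)*O = (0*(-20))*14 = 0*14 = 0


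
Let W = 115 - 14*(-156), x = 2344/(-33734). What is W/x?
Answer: -38777233/1172 ≈ -33086.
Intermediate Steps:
x = -1172/16867 (x = 2344*(-1/33734) = -1172/16867 ≈ -0.069485)
W = 2299 (W = 115 + 2184 = 2299)
W/x = 2299/(-1172/16867) = 2299*(-16867/1172) = -38777233/1172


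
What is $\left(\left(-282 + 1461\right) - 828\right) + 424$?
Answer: $775$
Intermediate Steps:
$\left(\left(-282 + 1461\right) - 828\right) + 424 = \left(1179 - 828\right) + 424 = 351 + 424 = 775$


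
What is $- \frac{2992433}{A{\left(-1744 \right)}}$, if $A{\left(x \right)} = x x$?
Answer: $- \frac{2992433}{3041536} \approx -0.98386$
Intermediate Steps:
$A{\left(x \right)} = x^{2}$
$- \frac{2992433}{A{\left(-1744 \right)}} = - \frac{2992433}{\left(-1744\right)^{2}} = - \frac{2992433}{3041536}$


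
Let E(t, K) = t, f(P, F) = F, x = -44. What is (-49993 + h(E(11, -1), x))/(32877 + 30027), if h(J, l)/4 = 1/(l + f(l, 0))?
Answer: -45827/57662 ≈ -0.79475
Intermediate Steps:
h(J, l) = 4/l (h(J, l) = 4/(l + 0) = 4/l)
(-49993 + h(E(11, -1), x))/(32877 + 30027) = (-49993 + 4/(-44))/(32877 + 30027) = (-49993 + 4*(-1/44))/62904 = (-49993 - 1/11)*(1/62904) = -549924/11*1/62904 = -45827/57662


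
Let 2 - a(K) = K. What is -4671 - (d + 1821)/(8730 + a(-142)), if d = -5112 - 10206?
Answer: -13812319/2958 ≈ -4669.5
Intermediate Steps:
a(K) = 2 - K
d = -15318
-4671 - (d + 1821)/(8730 + a(-142)) = -4671 - (-15318 + 1821)/(8730 + (2 - 1*(-142))) = -4671 - (-13497)/(8730 + (2 + 142)) = -4671 - (-13497)/(8730 + 144) = -4671 - (-13497)/8874 = -4671 - 1*(-4499/2958) = -4671 + 4499/2958 = -13812319/2958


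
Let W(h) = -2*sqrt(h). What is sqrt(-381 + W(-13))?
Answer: sqrt(-381 - 2*I*sqrt(13)) ≈ 0.1847 - 19.52*I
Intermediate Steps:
sqrt(-381 + W(-13)) = sqrt(-381 - 2*I*sqrt(13))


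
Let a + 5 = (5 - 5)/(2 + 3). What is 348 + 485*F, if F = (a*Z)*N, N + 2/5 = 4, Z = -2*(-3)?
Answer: -52032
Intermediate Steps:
a = -5 (a = -5 + (5 - 5)/(2 + 3) = -5 + 0/5 = -5 + 0*(⅕) = -5 + 0 = -5)
Z = 6
N = 18/5 (N = -⅖ + 4 = 18/5 ≈ 3.6000)
F = -108 (F = -5*6*(18/5) = -30*18/5 = -108)
348 + 485*F = 348 + 485*(-108) = 348 - 52380 = -52032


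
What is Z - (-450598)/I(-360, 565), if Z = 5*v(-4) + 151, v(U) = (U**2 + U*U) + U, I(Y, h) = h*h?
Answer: 93345073/319225 ≈ 292.41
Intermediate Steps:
I(Y, h) = h**2
v(U) = U + 2*U**2 (v(U) = (U**2 + U**2) + U = 2*U**2 + U = U + 2*U**2)
Z = 291 (Z = 5*(-4*(1 + 2*(-4))) + 151 = 5*(-4*(1 - 8)) + 151 = 5*(-4*(-7)) + 151 = 5*28 + 151 = 140 + 151 = 291)
Z - (-450598)/I(-360, 565) = 291 - (-450598)/(565**2) = 291 - (-450598)/319225 = 291 - 1*(-450598/319225) = 291 + 450598/319225 = 93345073/319225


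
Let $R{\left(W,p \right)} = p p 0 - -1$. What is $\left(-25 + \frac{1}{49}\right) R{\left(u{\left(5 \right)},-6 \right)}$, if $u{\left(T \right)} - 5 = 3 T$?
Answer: $- \frac{1224}{49} \approx -24.98$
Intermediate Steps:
$u{\left(T \right)} = 5 + 3 T$
$R{\left(W,p \right)} = 1$ ($R{\left(W,p \right)} = p^{2} \cdot 0 + 1 = 0 + 1 = 1$)
$\left(-25 + \frac{1}{49}\right) R{\left(u{\left(5 \right)},-6 \right)} = \left(-25 + \frac{1}{49}\right) 1 = \left(- \frac{1224}{49}\right) 1 = - \frac{1224}{49}$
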